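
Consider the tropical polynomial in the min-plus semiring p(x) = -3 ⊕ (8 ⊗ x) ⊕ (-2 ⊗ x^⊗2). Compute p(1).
p(1) = -3

A tropical monomial a ⊗ x^⊗i evaluates to a + i · x. Evaluating each term at x = 1:
  Term 0 contributes -3 + 0 · 1 = -3
  Term 1 contributes 8 + 1 · 1 = 9
  Term 2 contributes -2 + 2 · 1 = 0
p(1) = ⊕ of these = min[-3, 9, 0] = -3.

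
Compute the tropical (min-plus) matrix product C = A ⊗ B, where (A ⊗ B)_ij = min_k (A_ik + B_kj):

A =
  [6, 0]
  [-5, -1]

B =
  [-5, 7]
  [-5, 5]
A ⊗ B =
  [-5, 5]
  [-10, 2]

Apply the min-plus product entry-by-entry:
  C[0][0] = min over k of (A[0][0] + B[0][0] = 6 + -5 = 1, A[0][1] + B[1][0] = 0 + -5 = -5) = -5 (attained at k = 1)
  C[0][1] = min over k of (A[0][0] + B[0][1] = 6 + 7 = 13, A[0][1] + B[1][1] = 0 + 5 = 5) = 5 (attained at k = 1)
  C[1][0] = min over k of (A[1][0] + B[0][0] = -5 + -5 = -10, A[1][1] + B[1][0] = -1 + -5 = -6) = -10 (attained at k = 0)
  C[1][1] = min over k of (A[1][0] + B[0][1] = -5 + 7 = 2, A[1][1] + B[1][1] = -1 + 5 = 4) = 2 (attained at k = 0)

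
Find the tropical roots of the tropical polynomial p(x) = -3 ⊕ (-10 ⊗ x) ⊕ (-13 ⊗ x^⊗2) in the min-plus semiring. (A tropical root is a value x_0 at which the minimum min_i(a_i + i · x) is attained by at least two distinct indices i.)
Roots: {3, 7}

Each tropical root is a break point of the lower envelope of the lines y = a_i + i · x (there are 3 lines, with slopes 0, 1, ..., 2). Only the lines that attain the minimum somewhere contribute to roots; other lines are dominated. Here the surviving (envelope) indices are i = 2, i = 1, i = 0.
Intersections between consecutive envelope lines give the roots: for adjacent envelope indices i < j the intersection is x = (a_i − a_j) / (j − i). Reading off the sorted break points: {3, 7}.
Verification: at each break x_0, at least two indices attain the minimum of min_i(a_i + i · x_0).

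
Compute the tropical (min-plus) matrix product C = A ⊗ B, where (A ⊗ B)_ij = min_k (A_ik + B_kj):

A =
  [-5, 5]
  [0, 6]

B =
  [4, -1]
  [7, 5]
A ⊗ B =
  [-1, -6]
  [4, -1]

Apply the min-plus product entry-by-entry:
  C[0][0] = min over k of (A[0][0] + B[0][0] = -5 + 4 = -1, A[0][1] + B[1][0] = 5 + 7 = 12) = -1 (attained at k = 0)
  C[0][1] = min over k of (A[0][0] + B[0][1] = -5 + -1 = -6, A[0][1] + B[1][1] = 5 + 5 = 10) = -6 (attained at k = 0)
  C[1][0] = min over k of (A[1][0] + B[0][0] = 0 + 4 = 4, A[1][1] + B[1][0] = 6 + 7 = 13) = 4 (attained at k = 0)
  C[1][1] = min over k of (A[1][0] + B[0][1] = 0 + -1 = -1, A[1][1] + B[1][1] = 6 + 5 = 11) = -1 (attained at k = 0)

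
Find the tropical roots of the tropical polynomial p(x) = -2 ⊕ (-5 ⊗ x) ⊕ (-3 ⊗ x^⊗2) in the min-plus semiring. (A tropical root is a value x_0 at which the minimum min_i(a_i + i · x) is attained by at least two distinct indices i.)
Roots: {-2, 3}

Each tropical root is a break point of the lower envelope of the lines y = a_i + i · x (there are 3 lines, with slopes 0, 1, ..., 2). Only the lines that attain the minimum somewhere contribute to roots; other lines are dominated. Here the surviving (envelope) indices are i = 2, i = 1, i = 0.
Intersections between consecutive envelope lines give the roots: for adjacent envelope indices i < j the intersection is x = (a_i − a_j) / (j − i). Reading off the sorted break points: {-2, 3}.
Verification: at each break x_0, at least two indices attain the minimum of min_i(a_i + i · x_0).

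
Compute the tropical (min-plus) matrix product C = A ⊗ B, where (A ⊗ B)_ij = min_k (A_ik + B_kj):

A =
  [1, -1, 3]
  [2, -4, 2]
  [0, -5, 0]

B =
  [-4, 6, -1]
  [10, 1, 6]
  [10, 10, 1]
A ⊗ B =
  [-3, 0, 0]
  [-2, -3, 1]
  [-4, -4, -1]

Apply the min-plus product entry-by-entry:
  C[0][0] = min over k of (A[0][0] + B[0][0] = 1 + -4 = -3, A[0][1] + B[1][0] = -1 + 10 = 9, A[0][2] + B[2][0] = 3 + 10 = 13) = -3 (attained at k = 0)
  C[0][1] = min over k of (A[0][0] + B[0][1] = 1 + 6 = 7, A[0][1] + B[1][1] = -1 + 1 = 0, A[0][2] + B[2][1] = 3 + 10 = 13) = 0 (attained at k = 1)
  C[0][2] = min over k of (A[0][0] + B[0][2] = 1 + -1 = 0, A[0][1] + B[1][2] = -1 + 6 = 5, A[0][2] + B[2][2] = 3 + 1 = 4) = 0 (attained at k = 0)
  C[1][0] = min over k of (A[1][0] + B[0][0] = 2 + -4 = -2, A[1][1] + B[1][0] = -4 + 10 = 6, A[1][2] + B[2][0] = 2 + 10 = 12) = -2 (attained at k = 0)
  C[1][1] = min over k of (A[1][0] + B[0][1] = 2 + 6 = 8, A[1][1] + B[1][1] = -4 + 1 = -3, A[1][2] + B[2][1] = 2 + 10 = 12) = -3 (attained at k = 1)
  C[1][2] = min over k of (A[1][0] + B[0][2] = 2 + -1 = 1, A[1][1] + B[1][2] = -4 + 6 = 2, A[1][2] + B[2][2] = 2 + 1 = 3) = 1 (attained at k = 0)
  C[2][0] = min over k of (A[2][0] + B[0][0] = 0 + -4 = -4, A[2][1] + B[1][0] = -5 + 10 = 5, A[2][2] + B[2][0] = 0 + 10 = 10) = -4 (attained at k = 0)
  C[2][1] = min over k of (A[2][0] + B[0][1] = 0 + 6 = 6, A[2][1] + B[1][1] = -5 + 1 = -4, A[2][2] + B[2][1] = 0 + 10 = 10) = -4 (attained at k = 1)
  C[2][2] = min over k of (A[2][0] + B[0][2] = 0 + -1 = -1, A[2][1] + B[1][2] = -5 + 6 = 1, A[2][2] + B[2][2] = 0 + 1 = 1) = -1 (attained at k = 0)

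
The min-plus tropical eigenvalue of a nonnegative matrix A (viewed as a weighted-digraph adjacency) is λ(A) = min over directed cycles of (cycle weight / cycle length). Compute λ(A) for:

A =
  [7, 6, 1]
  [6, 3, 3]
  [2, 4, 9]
λ(A) = 3/2

Enumerate directed cycles and compute their means (weight / length). Sample:
  cycle 0 → 0: weight = 7, length = 1, mean = 7/1 ≈ 7.000
  cycle 1 → 1: weight = 3, length = 1, mean = 3/1 ≈ 3.000
  cycle 2 → 2: weight = 9, length = 1, mean = 9/1 ≈ 9.000
  cycle 0 → 1 → 0: weight = 12, length = 2, mean = 12/2 ≈ 6.000
  cycle 0 → 2 → 0: weight = 3, length = 2, mean = 3/2 ≈ 1.500
  cycle 1 → 0 → 1: weight = 12, length = 2, mean = 12/2 ≈ 6.000
Minimum mean = 1.500, attained e.g. along the cycle 0 → 2 → 0 with weight 3 and length 2. So λ(A) = 3/2 = 3/2.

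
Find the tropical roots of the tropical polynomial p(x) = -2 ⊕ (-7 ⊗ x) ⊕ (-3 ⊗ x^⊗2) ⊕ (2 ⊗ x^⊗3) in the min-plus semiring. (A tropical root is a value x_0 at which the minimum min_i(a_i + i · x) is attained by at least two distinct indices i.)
Roots: {-5, -4, 5}

Each tropical root is a break point of the lower envelope of the lines y = a_i + i · x (there are 4 lines, with slopes 0, 1, ..., 3). Only the lines that attain the minimum somewhere contribute to roots; other lines are dominated. Here the surviving (envelope) indices are i = 3, i = 2, i = 1, i = 0.
Intersections between consecutive envelope lines give the roots: for adjacent envelope indices i < j the intersection is x = (a_i − a_j) / (j − i). Reading off the sorted break points: {-5, -4, 5}.
Verification: at each break x_0, at least two indices attain the minimum of min_i(a_i + i · x_0).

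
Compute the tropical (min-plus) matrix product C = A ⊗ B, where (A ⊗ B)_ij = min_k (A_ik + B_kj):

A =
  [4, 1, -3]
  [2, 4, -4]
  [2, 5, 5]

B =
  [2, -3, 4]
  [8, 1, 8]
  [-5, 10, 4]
A ⊗ B =
  [-8, 1, 1]
  [-9, -1, 0]
  [0, -1, 6]

Apply the min-plus product entry-by-entry:
  C[0][0] = min over k of (A[0][0] + B[0][0] = 4 + 2 = 6, A[0][1] + B[1][0] = 1 + 8 = 9, A[0][2] + B[2][0] = -3 + -5 = -8) = -8 (attained at k = 2)
  C[0][1] = min over k of (A[0][0] + B[0][1] = 4 + -3 = 1, A[0][1] + B[1][1] = 1 + 1 = 2, A[0][2] + B[2][1] = -3 + 10 = 7) = 1 (attained at k = 0)
  C[0][2] = min over k of (A[0][0] + B[0][2] = 4 + 4 = 8, A[0][1] + B[1][2] = 1 + 8 = 9, A[0][2] + B[2][2] = -3 + 4 = 1) = 1 (attained at k = 2)
  C[1][0] = min over k of (A[1][0] + B[0][0] = 2 + 2 = 4, A[1][1] + B[1][0] = 4 + 8 = 12, A[1][2] + B[2][0] = -4 + -5 = -9) = -9 (attained at k = 2)
  C[1][1] = min over k of (A[1][0] + B[0][1] = 2 + -3 = -1, A[1][1] + B[1][1] = 4 + 1 = 5, A[1][2] + B[2][1] = -4 + 10 = 6) = -1 (attained at k = 0)
  C[1][2] = min over k of (A[1][0] + B[0][2] = 2 + 4 = 6, A[1][1] + B[1][2] = 4 + 8 = 12, A[1][2] + B[2][2] = -4 + 4 = 0) = 0 (attained at k = 2)
  C[2][0] = min over k of (A[2][0] + B[0][0] = 2 + 2 = 4, A[2][1] + B[1][0] = 5 + 8 = 13, A[2][2] + B[2][0] = 5 + -5 = 0) = 0 (attained at k = 2)
  C[2][1] = min over k of (A[2][0] + B[0][1] = 2 + -3 = -1, A[2][1] + B[1][1] = 5 + 1 = 6, A[2][2] + B[2][1] = 5 + 10 = 15) = -1 (attained at k = 0)
  C[2][2] = min over k of (A[2][0] + B[0][2] = 2 + 4 = 6, A[2][1] + B[1][2] = 5 + 8 = 13, A[2][2] + B[2][2] = 5 + 4 = 9) = 6 (attained at k = 0)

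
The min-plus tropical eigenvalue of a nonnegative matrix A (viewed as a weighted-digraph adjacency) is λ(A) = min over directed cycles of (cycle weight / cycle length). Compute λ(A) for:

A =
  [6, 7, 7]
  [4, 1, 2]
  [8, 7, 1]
λ(A) = 1

Enumerate directed cycles and compute their means (weight / length). Sample:
  cycle 0 → 0: weight = 6, length = 1, mean = 6/1 ≈ 6.000
  cycle 1 → 1: weight = 1, length = 1, mean = 1/1 ≈ 1.000
  cycle 2 → 2: weight = 1, length = 1, mean = 1/1 ≈ 1.000
  cycle 0 → 1 → 0: weight = 11, length = 2, mean = 11/2 ≈ 5.500
  cycle 0 → 2 → 0: weight = 15, length = 2, mean = 15/2 ≈ 7.500
  cycle 1 → 0 → 1: weight = 11, length = 2, mean = 11/2 ≈ 5.500
Minimum mean = 1.000, attained e.g. along the cycle 1 → 1 with weight 1 and length 1. So λ(A) = 1/1 = 1.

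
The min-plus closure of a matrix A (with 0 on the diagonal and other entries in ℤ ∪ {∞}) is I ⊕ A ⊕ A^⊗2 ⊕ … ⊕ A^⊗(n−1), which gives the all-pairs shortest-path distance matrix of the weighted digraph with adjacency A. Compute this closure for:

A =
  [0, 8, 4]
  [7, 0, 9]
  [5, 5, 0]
Closure =
  [0, 8, 4]
  [7, 0, 9]
  [5, 5, 0]

This is the Floyd-Warshall all-pairs shortest-path computation. For each intermediate vertex k = 0, 1, …, 2, update dist[i][j] ← min(dist[i][j], dist[i][k] + dist[k][j]). The final matrix gives, for each (i, j), the minimum total weight of any directed path from i to j (possibly empty when i = j).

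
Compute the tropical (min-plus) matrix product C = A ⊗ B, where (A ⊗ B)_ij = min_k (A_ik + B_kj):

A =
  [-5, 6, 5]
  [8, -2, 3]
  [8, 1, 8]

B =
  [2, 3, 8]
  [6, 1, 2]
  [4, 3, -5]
A ⊗ B =
  [-3, -2, 0]
  [4, -1, -2]
  [7, 2, 3]

Apply the min-plus product entry-by-entry:
  C[0][0] = min over k of (A[0][0] + B[0][0] = -5 + 2 = -3, A[0][1] + B[1][0] = 6 + 6 = 12, A[0][2] + B[2][0] = 5 + 4 = 9) = -3 (attained at k = 0)
  C[0][1] = min over k of (A[0][0] + B[0][1] = -5 + 3 = -2, A[0][1] + B[1][1] = 6 + 1 = 7, A[0][2] + B[2][1] = 5 + 3 = 8) = -2 (attained at k = 0)
  C[0][2] = min over k of (A[0][0] + B[0][2] = -5 + 8 = 3, A[0][1] + B[1][2] = 6 + 2 = 8, A[0][2] + B[2][2] = 5 + -5 = 0) = 0 (attained at k = 2)
  C[1][0] = min over k of (A[1][0] + B[0][0] = 8 + 2 = 10, A[1][1] + B[1][0] = -2 + 6 = 4, A[1][2] + B[2][0] = 3 + 4 = 7) = 4 (attained at k = 1)
  C[1][1] = min over k of (A[1][0] + B[0][1] = 8 + 3 = 11, A[1][1] + B[1][1] = -2 + 1 = -1, A[1][2] + B[2][1] = 3 + 3 = 6) = -1 (attained at k = 1)
  C[1][2] = min over k of (A[1][0] + B[0][2] = 8 + 8 = 16, A[1][1] + B[1][2] = -2 + 2 = 0, A[1][2] + B[2][2] = 3 + -5 = -2) = -2 (attained at k = 2)
  C[2][0] = min over k of (A[2][0] + B[0][0] = 8 + 2 = 10, A[2][1] + B[1][0] = 1 + 6 = 7, A[2][2] + B[2][0] = 8 + 4 = 12) = 7 (attained at k = 1)
  C[2][1] = min over k of (A[2][0] + B[0][1] = 8 + 3 = 11, A[2][1] + B[1][1] = 1 + 1 = 2, A[2][2] + B[2][1] = 8 + 3 = 11) = 2 (attained at k = 1)
  C[2][2] = min over k of (A[2][0] + B[0][2] = 8 + 8 = 16, A[2][1] + B[1][2] = 1 + 2 = 3, A[2][2] + B[2][2] = 8 + -5 = 3) = 3 (attained at k = 1)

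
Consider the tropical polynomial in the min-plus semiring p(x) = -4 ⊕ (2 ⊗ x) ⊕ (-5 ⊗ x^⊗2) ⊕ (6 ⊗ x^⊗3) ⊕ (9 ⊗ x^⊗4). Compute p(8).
p(8) = -4

A tropical monomial a ⊗ x^⊗i evaluates to a + i · x. Evaluating each term at x = 8:
  Term 0 contributes -4 + 0 · 8 = -4
  Term 1 contributes 2 + 1 · 8 = 10
  Term 2 contributes -5 + 2 · 8 = 11
  Term 3 contributes 6 + 3 · 8 = 30
  Term 4 contributes 9 + 4 · 8 = 41
p(8) = ⊕ of these = min[-4, 10, 11, 30, 41] = -4.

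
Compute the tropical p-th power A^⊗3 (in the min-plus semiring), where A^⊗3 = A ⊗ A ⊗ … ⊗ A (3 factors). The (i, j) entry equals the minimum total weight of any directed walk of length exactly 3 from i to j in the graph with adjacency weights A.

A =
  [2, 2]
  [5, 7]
A^⊗3 =
  [6, 6]
  [9, 9]

Each entry (A^⊗3)_ij equals the minimum over all length-3 walks i = v_0 → v_1 → … → v_3 = j of Σ_t A[v_t][v_{t+1}]. For example, for (i, j) = (0, 1) we minimise over 4 possible intermediate vertex sequences; the minimum is 6, attained along the walk 0 → 0 → 0 → 1.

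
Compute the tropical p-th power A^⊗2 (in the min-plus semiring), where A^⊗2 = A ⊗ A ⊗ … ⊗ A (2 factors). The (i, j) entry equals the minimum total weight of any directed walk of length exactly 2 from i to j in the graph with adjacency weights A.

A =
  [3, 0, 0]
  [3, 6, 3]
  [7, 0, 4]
A^⊗2 =
  [3, 0, 3]
  [6, 3, 3]
  [3, 4, 3]

Each entry (A^⊗2)_ij equals the minimum over all length-2 walks i = v_0 → v_1 → … → v_2 = j of Σ_t A[v_t][v_{t+1}]. For example, for (i, j) = (0, 2) we minimise over 3 possible intermediate vertex sequences; the minimum is 3, attained along the walk 0 → 0 → 2.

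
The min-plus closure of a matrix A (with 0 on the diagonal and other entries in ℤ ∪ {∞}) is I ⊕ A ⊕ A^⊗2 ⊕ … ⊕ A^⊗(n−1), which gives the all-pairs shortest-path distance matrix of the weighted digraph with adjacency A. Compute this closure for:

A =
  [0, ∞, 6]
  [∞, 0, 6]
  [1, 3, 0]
Closure =
  [0, 9, 6]
  [7, 0, 6]
  [1, 3, 0]

This is the Floyd-Warshall all-pairs shortest-path computation. For each intermediate vertex k = 0, 1, …, 2, update dist[i][j] ← min(dist[i][j], dist[i][k] + dist[k][j]). The final matrix gives, for each (i, j), the minimum total weight of any directed path from i to j (possibly empty when i = j).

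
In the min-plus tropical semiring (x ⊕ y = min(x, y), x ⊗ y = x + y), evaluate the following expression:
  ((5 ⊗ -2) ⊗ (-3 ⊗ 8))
((5 ⊗ -2) ⊗ (-3 ⊗ 8)) = 8

Expand innermost to outermost. Recall ⊕ takes the minimum of its arguments and ⊗ takes their sum. Working out the expression ((5 ⊗ -2) ⊗ (-3 ⊗ 8)) gives 8.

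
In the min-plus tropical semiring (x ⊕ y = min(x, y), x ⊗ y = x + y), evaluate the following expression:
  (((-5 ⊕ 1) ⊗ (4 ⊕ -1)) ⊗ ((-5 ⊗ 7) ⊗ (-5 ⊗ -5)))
(((-5 ⊕ 1) ⊗ (4 ⊕ -1)) ⊗ ((-5 ⊗ 7) ⊗ (-5 ⊗ -5))) = -14

Expand innermost to outermost. Recall ⊕ takes the minimum of its arguments and ⊗ takes their sum. Working out the expression (((-5 ⊕ 1) ⊗ (4 ⊕ -1)) ⊗ ((-5 ⊗ 7) ⊗ (-5 ⊗ -5))) gives -14.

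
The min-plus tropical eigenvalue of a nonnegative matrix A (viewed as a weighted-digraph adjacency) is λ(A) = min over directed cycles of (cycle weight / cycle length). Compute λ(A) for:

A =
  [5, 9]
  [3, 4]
λ(A) = 4

Enumerate directed cycles and compute their means (weight / length). Sample:
  cycle 0 → 0: weight = 5, length = 1, mean = 5/1 ≈ 5.000
  cycle 1 → 1: weight = 4, length = 1, mean = 4/1 ≈ 4.000
  cycle 0 → 1 → 0: weight = 12, length = 2, mean = 12/2 ≈ 6.000
  cycle 1 → 0 → 1: weight = 12, length = 2, mean = 12/2 ≈ 6.000
Minimum mean = 4.000, attained e.g. along the cycle 1 → 1 with weight 4 and length 1. So λ(A) = 4/1 = 4.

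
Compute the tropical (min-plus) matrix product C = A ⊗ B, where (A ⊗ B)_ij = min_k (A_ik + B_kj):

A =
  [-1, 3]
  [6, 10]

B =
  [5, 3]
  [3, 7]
A ⊗ B =
  [4, 2]
  [11, 9]

Apply the min-plus product entry-by-entry:
  C[0][0] = min over k of (A[0][0] + B[0][0] = -1 + 5 = 4, A[0][1] + B[1][0] = 3 + 3 = 6) = 4 (attained at k = 0)
  C[0][1] = min over k of (A[0][0] + B[0][1] = -1 + 3 = 2, A[0][1] + B[1][1] = 3 + 7 = 10) = 2 (attained at k = 0)
  C[1][0] = min over k of (A[1][0] + B[0][0] = 6 + 5 = 11, A[1][1] + B[1][0] = 10 + 3 = 13) = 11 (attained at k = 0)
  C[1][1] = min over k of (A[1][0] + B[0][1] = 6 + 3 = 9, A[1][1] + B[1][1] = 10 + 7 = 17) = 9 (attained at k = 0)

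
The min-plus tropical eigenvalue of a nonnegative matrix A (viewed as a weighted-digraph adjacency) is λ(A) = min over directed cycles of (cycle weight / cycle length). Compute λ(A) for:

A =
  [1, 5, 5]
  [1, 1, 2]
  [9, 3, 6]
λ(A) = 1

Enumerate directed cycles and compute their means (weight / length). Sample:
  cycle 0 → 0: weight = 1, length = 1, mean = 1/1 ≈ 1.000
  cycle 1 → 1: weight = 1, length = 1, mean = 1/1 ≈ 1.000
  cycle 2 → 2: weight = 6, length = 1, mean = 6/1 ≈ 6.000
  cycle 0 → 1 → 0: weight = 6, length = 2, mean = 6/2 ≈ 3.000
  cycle 0 → 2 → 0: weight = 14, length = 2, mean = 14/2 ≈ 7.000
  cycle 1 → 0 → 1: weight = 6, length = 2, mean = 6/2 ≈ 3.000
Minimum mean = 1.000, attained e.g. along the cycle 0 → 0 with weight 1 and length 1. So λ(A) = 1/1 = 1.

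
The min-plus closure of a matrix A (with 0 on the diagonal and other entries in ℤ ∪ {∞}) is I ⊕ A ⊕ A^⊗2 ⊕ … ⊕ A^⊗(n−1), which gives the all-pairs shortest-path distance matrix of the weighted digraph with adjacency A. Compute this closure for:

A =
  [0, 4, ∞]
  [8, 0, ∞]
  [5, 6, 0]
Closure =
  [0, 4, ∞]
  [8, 0, ∞]
  [5, 6, 0]

This is the Floyd-Warshall all-pairs shortest-path computation. For each intermediate vertex k = 0, 1, …, 2, update dist[i][j] ← min(dist[i][j], dist[i][k] + dist[k][j]). The final matrix gives, for each (i, j), the minimum total weight of any directed path from i to j (possibly empty when i = j).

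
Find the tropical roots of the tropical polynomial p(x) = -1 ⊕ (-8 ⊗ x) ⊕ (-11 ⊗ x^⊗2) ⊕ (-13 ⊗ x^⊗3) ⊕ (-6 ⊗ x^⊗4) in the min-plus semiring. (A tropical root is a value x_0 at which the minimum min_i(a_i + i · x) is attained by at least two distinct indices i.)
Roots: {-7, 2, 3, 7}

Each tropical root is a break point of the lower envelope of the lines y = a_i + i · x (there are 5 lines, with slopes 0, 1, ..., 4). Only the lines that attain the minimum somewhere contribute to roots; other lines are dominated. Here the surviving (envelope) indices are i = 4, i = 3, i = 2, i = 1, i = 0.
Intersections between consecutive envelope lines give the roots: for adjacent envelope indices i < j the intersection is x = (a_i − a_j) / (j − i). Reading off the sorted break points: {-7, 2, 3, 7}.
Verification: at each break x_0, at least two indices attain the minimum of min_i(a_i + i · x_0).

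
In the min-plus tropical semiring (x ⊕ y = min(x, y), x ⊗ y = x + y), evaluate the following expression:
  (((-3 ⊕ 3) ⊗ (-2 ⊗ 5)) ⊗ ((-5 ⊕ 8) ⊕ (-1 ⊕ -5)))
(((-3 ⊕ 3) ⊗ (-2 ⊗ 5)) ⊗ ((-5 ⊕ 8) ⊕ (-1 ⊕ -5))) = -5

Expand innermost to outermost. Recall ⊕ takes the minimum of its arguments and ⊗ takes their sum. Working out the expression (((-3 ⊕ 3) ⊗ (-2 ⊗ 5)) ⊗ ((-5 ⊕ 8) ⊕ (-1 ⊕ -5))) gives -5.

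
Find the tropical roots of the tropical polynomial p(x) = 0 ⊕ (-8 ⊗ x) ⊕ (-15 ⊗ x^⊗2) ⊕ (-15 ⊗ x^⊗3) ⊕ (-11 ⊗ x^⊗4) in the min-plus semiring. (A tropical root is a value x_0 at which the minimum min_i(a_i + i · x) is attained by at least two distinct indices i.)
Roots: {-4, 0, 7, 8}

Each tropical root is a break point of the lower envelope of the lines y = a_i + i · x (there are 5 lines, with slopes 0, 1, ..., 4). Only the lines that attain the minimum somewhere contribute to roots; other lines are dominated. Here the surviving (envelope) indices are i = 4, i = 3, i = 2, i = 1, i = 0.
Intersections between consecutive envelope lines give the roots: for adjacent envelope indices i < j the intersection is x = (a_i − a_j) / (j − i). Reading off the sorted break points: {-4, 0, 7, 8}.
Verification: at each break x_0, at least two indices attain the minimum of min_i(a_i + i · x_0).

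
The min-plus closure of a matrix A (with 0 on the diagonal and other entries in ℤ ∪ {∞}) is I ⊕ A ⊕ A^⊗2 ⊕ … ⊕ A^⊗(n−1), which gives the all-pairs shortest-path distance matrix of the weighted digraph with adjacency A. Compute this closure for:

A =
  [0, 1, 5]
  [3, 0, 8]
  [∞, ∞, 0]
Closure =
  [0, 1, 5]
  [3, 0, 8]
  [∞, ∞, 0]

This is the Floyd-Warshall all-pairs shortest-path computation. For each intermediate vertex k = 0, 1, …, 2, update dist[i][j] ← min(dist[i][j], dist[i][k] + dist[k][j]). The final matrix gives, for each (i, j), the minimum total weight of any directed path from i to j (possibly empty when i = j).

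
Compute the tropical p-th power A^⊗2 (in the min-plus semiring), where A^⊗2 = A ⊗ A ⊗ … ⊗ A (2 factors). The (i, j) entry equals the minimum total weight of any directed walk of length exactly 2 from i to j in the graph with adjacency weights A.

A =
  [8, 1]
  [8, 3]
A^⊗2 =
  [9, 4]
  [11, 6]

Each entry (A^⊗2)_ij equals the minimum over all length-2 walks i = v_0 → v_1 → … → v_2 = j of Σ_t A[v_t][v_{t+1}]. For example, for (i, j) = (0, 1) we minimise over 2 possible intermediate vertex sequences; the minimum is 4, attained along the walk 0 → 1 → 1.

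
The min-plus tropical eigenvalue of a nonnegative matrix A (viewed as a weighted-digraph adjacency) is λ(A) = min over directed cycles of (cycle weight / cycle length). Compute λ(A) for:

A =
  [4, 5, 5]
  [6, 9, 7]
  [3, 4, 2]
λ(A) = 2

Enumerate directed cycles and compute their means (weight / length). Sample:
  cycle 0 → 0: weight = 4, length = 1, mean = 4/1 ≈ 4.000
  cycle 1 → 1: weight = 9, length = 1, mean = 9/1 ≈ 9.000
  cycle 2 → 2: weight = 2, length = 1, mean = 2/1 ≈ 2.000
  cycle 0 → 1 → 0: weight = 11, length = 2, mean = 11/2 ≈ 5.500
  cycle 0 → 2 → 0: weight = 8, length = 2, mean = 8/2 ≈ 4.000
  cycle 1 → 0 → 1: weight = 11, length = 2, mean = 11/2 ≈ 5.500
Minimum mean = 2.000, attained e.g. along the cycle 2 → 2 with weight 2 and length 1. So λ(A) = 2/1 = 2.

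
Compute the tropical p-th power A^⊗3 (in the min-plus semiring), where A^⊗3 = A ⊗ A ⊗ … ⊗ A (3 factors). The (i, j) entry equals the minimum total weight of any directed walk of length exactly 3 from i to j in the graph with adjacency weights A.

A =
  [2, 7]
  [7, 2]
A^⊗3 =
  [6, 11]
  [11, 6]

Each entry (A^⊗3)_ij equals the minimum over all length-3 walks i = v_0 → v_1 → … → v_3 = j of Σ_t A[v_t][v_{t+1}]. For example, for (i, j) = (0, 1) we minimise over 4 possible intermediate vertex sequences; the minimum is 11, attained along the walk 0 → 0 → 0 → 1.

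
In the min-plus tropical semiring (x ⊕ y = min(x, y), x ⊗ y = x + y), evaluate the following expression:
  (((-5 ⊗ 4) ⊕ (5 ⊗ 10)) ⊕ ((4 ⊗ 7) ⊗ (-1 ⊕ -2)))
(((-5 ⊗ 4) ⊕ (5 ⊗ 10)) ⊕ ((4 ⊗ 7) ⊗ (-1 ⊕ -2))) = -1

Expand innermost to outermost. Recall ⊕ takes the minimum of its arguments and ⊗ takes their sum. Working out the expression (((-5 ⊗ 4) ⊕ (5 ⊗ 10)) ⊕ ((4 ⊗ 7) ⊗ (-1 ⊕ -2))) gives -1.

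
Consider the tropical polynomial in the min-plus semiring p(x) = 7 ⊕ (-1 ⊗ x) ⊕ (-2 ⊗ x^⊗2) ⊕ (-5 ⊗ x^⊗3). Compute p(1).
p(1) = -2

A tropical monomial a ⊗ x^⊗i evaluates to a + i · x. Evaluating each term at x = 1:
  Term 0 contributes 7 + 0 · 1 = 7
  Term 1 contributes -1 + 1 · 1 = 0
  Term 2 contributes -2 + 2 · 1 = 0
  Term 3 contributes -5 + 3 · 1 = -2
p(1) = ⊕ of these = min[7, 0, 0, -2] = -2.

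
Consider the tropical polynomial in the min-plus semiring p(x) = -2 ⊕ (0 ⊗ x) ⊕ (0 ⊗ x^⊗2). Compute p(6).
p(6) = -2

A tropical monomial a ⊗ x^⊗i evaluates to a + i · x. Evaluating each term at x = 6:
  Term 0 contributes -2 + 0 · 6 = -2
  Term 1 contributes 0 + 1 · 6 = 6
  Term 2 contributes 0 + 2 · 6 = 12
p(6) = ⊕ of these = min[-2, 6, 12] = -2.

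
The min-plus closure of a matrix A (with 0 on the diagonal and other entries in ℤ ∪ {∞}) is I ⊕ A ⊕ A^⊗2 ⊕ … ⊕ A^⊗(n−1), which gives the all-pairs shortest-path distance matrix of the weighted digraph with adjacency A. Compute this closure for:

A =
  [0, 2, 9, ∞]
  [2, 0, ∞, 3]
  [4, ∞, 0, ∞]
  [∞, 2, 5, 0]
Closure =
  [0, 2, 9, 5]
  [2, 0, 8, 3]
  [4, 6, 0, 9]
  [4, 2, 5, 0]

This is the Floyd-Warshall all-pairs shortest-path computation. For each intermediate vertex k = 0, 1, …, 3, update dist[i][j] ← min(dist[i][j], dist[i][k] + dist[k][j]). The final matrix gives, for each (i, j), the minimum total weight of any directed path from i to j (possibly empty when i = j).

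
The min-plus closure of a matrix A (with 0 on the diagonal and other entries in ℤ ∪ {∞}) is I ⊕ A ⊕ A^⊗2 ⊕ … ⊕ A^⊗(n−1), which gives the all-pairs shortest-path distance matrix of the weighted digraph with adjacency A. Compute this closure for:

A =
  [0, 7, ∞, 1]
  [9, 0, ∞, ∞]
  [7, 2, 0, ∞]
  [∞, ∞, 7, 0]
Closure =
  [0, 7, 8, 1]
  [9, 0, 17, 10]
  [7, 2, 0, 8]
  [14, 9, 7, 0]

This is the Floyd-Warshall all-pairs shortest-path computation. For each intermediate vertex k = 0, 1, …, 3, update dist[i][j] ← min(dist[i][j], dist[i][k] + dist[k][j]). The final matrix gives, for each (i, j), the minimum total weight of any directed path from i to j (possibly empty when i = j).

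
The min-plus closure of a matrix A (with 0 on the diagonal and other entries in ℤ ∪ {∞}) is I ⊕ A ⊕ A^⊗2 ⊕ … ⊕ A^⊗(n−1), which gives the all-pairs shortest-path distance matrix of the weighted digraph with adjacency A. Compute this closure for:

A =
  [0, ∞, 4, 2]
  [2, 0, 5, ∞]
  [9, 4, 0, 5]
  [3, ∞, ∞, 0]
Closure =
  [0, 8, 4, 2]
  [2, 0, 5, 4]
  [6, 4, 0, 5]
  [3, 11, 7, 0]

This is the Floyd-Warshall all-pairs shortest-path computation. For each intermediate vertex k = 0, 1, …, 3, update dist[i][j] ← min(dist[i][j], dist[i][k] + dist[k][j]). The final matrix gives, for each (i, j), the minimum total weight of any directed path from i to j (possibly empty when i = j).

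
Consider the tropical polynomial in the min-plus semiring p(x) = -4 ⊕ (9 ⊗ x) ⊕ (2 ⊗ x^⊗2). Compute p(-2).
p(-2) = -4

A tropical monomial a ⊗ x^⊗i evaluates to a + i · x. Evaluating each term at x = -2:
  Term 0 contributes -4 + 0 · -2 = -4
  Term 1 contributes 9 + 1 · -2 = 7
  Term 2 contributes 2 + 2 · -2 = -2
p(-2) = ⊕ of these = min[-4, 7, -2] = -4.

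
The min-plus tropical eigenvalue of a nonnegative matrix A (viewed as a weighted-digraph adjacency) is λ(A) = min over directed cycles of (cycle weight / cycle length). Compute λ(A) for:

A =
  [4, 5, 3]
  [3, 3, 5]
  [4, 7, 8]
λ(A) = 3

Enumerate directed cycles and compute their means (weight / length). Sample:
  cycle 0 → 0: weight = 4, length = 1, mean = 4/1 ≈ 4.000
  cycle 1 → 1: weight = 3, length = 1, mean = 3/1 ≈ 3.000
  cycle 2 → 2: weight = 8, length = 1, mean = 8/1 ≈ 8.000
  cycle 0 → 1 → 0: weight = 8, length = 2, mean = 8/2 ≈ 4.000
  cycle 0 → 2 → 0: weight = 7, length = 2, mean = 7/2 ≈ 3.500
  cycle 1 → 0 → 1: weight = 8, length = 2, mean = 8/2 ≈ 4.000
Minimum mean = 3.000, attained e.g. along the cycle 1 → 1 with weight 3 and length 1. So λ(A) = 3/1 = 3.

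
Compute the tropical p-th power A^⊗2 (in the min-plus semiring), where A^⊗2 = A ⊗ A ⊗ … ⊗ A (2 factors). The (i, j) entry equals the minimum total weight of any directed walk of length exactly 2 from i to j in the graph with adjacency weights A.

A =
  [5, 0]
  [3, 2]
A^⊗2 =
  [3, 2]
  [5, 3]

Each entry (A^⊗2)_ij equals the minimum over all length-2 walks i = v_0 → v_1 → … → v_2 = j of Σ_t A[v_t][v_{t+1}]. For example, for (i, j) = (0, 1) we minimise over 2 possible intermediate vertex sequences; the minimum is 2, attained along the walk 0 → 1 → 1.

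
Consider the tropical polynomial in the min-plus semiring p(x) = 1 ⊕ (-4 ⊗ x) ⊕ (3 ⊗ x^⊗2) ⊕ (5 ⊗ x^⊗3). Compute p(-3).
p(-3) = -7

A tropical monomial a ⊗ x^⊗i evaluates to a + i · x. Evaluating each term at x = -3:
  Term 0 contributes 1 + 0 · -3 = 1
  Term 1 contributes -4 + 1 · -3 = -7
  Term 2 contributes 3 + 2 · -3 = -3
  Term 3 contributes 5 + 3 · -3 = -4
p(-3) = ⊕ of these = min[1, -7, -3, -4] = -7.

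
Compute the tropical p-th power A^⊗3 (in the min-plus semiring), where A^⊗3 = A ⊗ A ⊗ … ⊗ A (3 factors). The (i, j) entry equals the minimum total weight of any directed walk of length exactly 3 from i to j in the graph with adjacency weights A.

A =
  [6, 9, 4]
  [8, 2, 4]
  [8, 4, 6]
A^⊗3 =
  [16, 10, 12]
  [12, 6, 8]
  [14, 8, 10]

Each entry (A^⊗3)_ij equals the minimum over all length-3 walks i = v_0 → v_1 → … → v_3 = j of Σ_t A[v_t][v_{t+1}]. For example, for (i, j) = (0, 2) we minimise over 9 possible intermediate vertex sequences; the minimum is 12, attained along the walk 0 → 2 → 1 → 2.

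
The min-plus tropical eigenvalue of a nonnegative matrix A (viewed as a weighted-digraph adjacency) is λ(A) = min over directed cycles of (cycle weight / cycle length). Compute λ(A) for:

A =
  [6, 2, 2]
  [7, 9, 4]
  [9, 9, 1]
λ(A) = 1

Enumerate directed cycles and compute their means (weight / length). Sample:
  cycle 0 → 0: weight = 6, length = 1, mean = 6/1 ≈ 6.000
  cycle 1 → 1: weight = 9, length = 1, mean = 9/1 ≈ 9.000
  cycle 2 → 2: weight = 1, length = 1, mean = 1/1 ≈ 1.000
  cycle 0 → 1 → 0: weight = 9, length = 2, mean = 9/2 ≈ 4.500
  cycle 0 → 2 → 0: weight = 11, length = 2, mean = 11/2 ≈ 5.500
  cycle 1 → 0 → 1: weight = 9, length = 2, mean = 9/2 ≈ 4.500
Minimum mean = 1.000, attained e.g. along the cycle 2 → 2 with weight 1 and length 1. So λ(A) = 1/1 = 1.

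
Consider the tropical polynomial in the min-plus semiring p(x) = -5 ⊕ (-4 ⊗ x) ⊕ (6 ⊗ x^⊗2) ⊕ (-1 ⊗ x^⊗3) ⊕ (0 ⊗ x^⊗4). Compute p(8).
p(8) = -5

A tropical monomial a ⊗ x^⊗i evaluates to a + i · x. Evaluating each term at x = 8:
  Term 0 contributes -5 + 0 · 8 = -5
  Term 1 contributes -4 + 1 · 8 = 4
  Term 2 contributes 6 + 2 · 8 = 22
  Term 3 contributes -1 + 3 · 8 = 23
  Term 4 contributes 0 + 4 · 8 = 32
p(8) = ⊕ of these = min[-5, 4, 22, 23, 32] = -5.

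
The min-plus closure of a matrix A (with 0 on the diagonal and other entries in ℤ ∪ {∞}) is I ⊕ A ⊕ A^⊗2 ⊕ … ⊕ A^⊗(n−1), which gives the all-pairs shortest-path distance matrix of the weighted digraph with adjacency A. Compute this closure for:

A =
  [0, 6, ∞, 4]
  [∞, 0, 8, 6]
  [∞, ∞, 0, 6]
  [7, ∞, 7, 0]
Closure =
  [0, 6, 11, 4]
  [13, 0, 8, 6]
  [13, 19, 0, 6]
  [7, 13, 7, 0]

This is the Floyd-Warshall all-pairs shortest-path computation. For each intermediate vertex k = 0, 1, …, 3, update dist[i][j] ← min(dist[i][j], dist[i][k] + dist[k][j]). The final matrix gives, for each (i, j), the minimum total weight of any directed path from i to j (possibly empty when i = j).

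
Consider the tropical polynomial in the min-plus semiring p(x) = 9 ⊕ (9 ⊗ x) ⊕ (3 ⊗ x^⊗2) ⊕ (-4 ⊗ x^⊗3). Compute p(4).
p(4) = 8

A tropical monomial a ⊗ x^⊗i evaluates to a + i · x. Evaluating each term at x = 4:
  Term 0 contributes 9 + 0 · 4 = 9
  Term 1 contributes 9 + 1 · 4 = 13
  Term 2 contributes 3 + 2 · 4 = 11
  Term 3 contributes -4 + 3 · 4 = 8
p(4) = ⊕ of these = min[9, 13, 11, 8] = 8.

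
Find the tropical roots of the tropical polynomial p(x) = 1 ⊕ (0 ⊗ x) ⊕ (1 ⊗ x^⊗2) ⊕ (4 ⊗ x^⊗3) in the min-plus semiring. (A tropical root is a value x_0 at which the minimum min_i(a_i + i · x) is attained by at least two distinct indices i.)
Roots: {-3, -1, 1}

Each tropical root is a break point of the lower envelope of the lines y = a_i + i · x (there are 4 lines, with slopes 0, 1, ..., 3). Only the lines that attain the minimum somewhere contribute to roots; other lines are dominated. Here the surviving (envelope) indices are i = 3, i = 2, i = 1, i = 0.
Intersections between consecutive envelope lines give the roots: for adjacent envelope indices i < j the intersection is x = (a_i − a_j) / (j − i). Reading off the sorted break points: {-3, -1, 1}.
Verification: at each break x_0, at least two indices attain the minimum of min_i(a_i + i · x_0).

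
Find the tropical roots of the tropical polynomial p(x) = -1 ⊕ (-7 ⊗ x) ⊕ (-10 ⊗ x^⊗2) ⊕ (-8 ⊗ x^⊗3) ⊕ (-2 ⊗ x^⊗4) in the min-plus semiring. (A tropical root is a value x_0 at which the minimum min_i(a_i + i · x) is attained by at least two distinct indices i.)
Roots: {-6, -2, 3, 6}

Each tropical root is a break point of the lower envelope of the lines y = a_i + i · x (there are 5 lines, with slopes 0, 1, ..., 4). Only the lines that attain the minimum somewhere contribute to roots; other lines are dominated. Here the surviving (envelope) indices are i = 4, i = 3, i = 2, i = 1, i = 0.
Intersections between consecutive envelope lines give the roots: for adjacent envelope indices i < j the intersection is x = (a_i − a_j) / (j − i). Reading off the sorted break points: {-6, -2, 3, 6}.
Verification: at each break x_0, at least two indices attain the minimum of min_i(a_i + i · x_0).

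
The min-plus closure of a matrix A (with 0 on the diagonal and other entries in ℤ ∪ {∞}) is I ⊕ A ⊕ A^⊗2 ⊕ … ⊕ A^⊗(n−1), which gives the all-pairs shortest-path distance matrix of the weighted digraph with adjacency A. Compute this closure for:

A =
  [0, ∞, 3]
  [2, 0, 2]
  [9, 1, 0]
Closure =
  [0, 4, 3]
  [2, 0, 2]
  [3, 1, 0]

This is the Floyd-Warshall all-pairs shortest-path computation. For each intermediate vertex k = 0, 1, …, 2, update dist[i][j] ← min(dist[i][j], dist[i][k] + dist[k][j]). The final matrix gives, for each (i, j), the minimum total weight of any directed path from i to j (possibly empty when i = j).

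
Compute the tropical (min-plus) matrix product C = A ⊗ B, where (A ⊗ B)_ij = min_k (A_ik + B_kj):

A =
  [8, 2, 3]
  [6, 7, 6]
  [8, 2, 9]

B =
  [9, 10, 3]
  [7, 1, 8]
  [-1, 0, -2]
A ⊗ B =
  [2, 3, 1]
  [5, 6, 4]
  [8, 3, 7]

Apply the min-plus product entry-by-entry:
  C[0][0] = min over k of (A[0][0] + B[0][0] = 8 + 9 = 17, A[0][1] + B[1][0] = 2 + 7 = 9, A[0][2] + B[2][0] = 3 + -1 = 2) = 2 (attained at k = 2)
  C[0][1] = min over k of (A[0][0] + B[0][1] = 8 + 10 = 18, A[0][1] + B[1][1] = 2 + 1 = 3, A[0][2] + B[2][1] = 3 + 0 = 3) = 3 (attained at k = 1)
  C[0][2] = min over k of (A[0][0] + B[0][2] = 8 + 3 = 11, A[0][1] + B[1][2] = 2 + 8 = 10, A[0][2] + B[2][2] = 3 + -2 = 1) = 1 (attained at k = 2)
  C[1][0] = min over k of (A[1][0] + B[0][0] = 6 + 9 = 15, A[1][1] + B[1][0] = 7 + 7 = 14, A[1][2] + B[2][0] = 6 + -1 = 5) = 5 (attained at k = 2)
  C[1][1] = min over k of (A[1][0] + B[0][1] = 6 + 10 = 16, A[1][1] + B[1][1] = 7 + 1 = 8, A[1][2] + B[2][1] = 6 + 0 = 6) = 6 (attained at k = 2)
  C[1][2] = min over k of (A[1][0] + B[0][2] = 6 + 3 = 9, A[1][1] + B[1][2] = 7 + 8 = 15, A[1][2] + B[2][2] = 6 + -2 = 4) = 4 (attained at k = 2)
  C[2][0] = min over k of (A[2][0] + B[0][0] = 8 + 9 = 17, A[2][1] + B[1][0] = 2 + 7 = 9, A[2][2] + B[2][0] = 9 + -1 = 8) = 8 (attained at k = 2)
  C[2][1] = min over k of (A[2][0] + B[0][1] = 8 + 10 = 18, A[2][1] + B[1][1] = 2 + 1 = 3, A[2][2] + B[2][1] = 9 + 0 = 9) = 3 (attained at k = 1)
  C[2][2] = min over k of (A[2][0] + B[0][2] = 8 + 3 = 11, A[2][1] + B[1][2] = 2 + 8 = 10, A[2][2] + B[2][2] = 9 + -2 = 7) = 7 (attained at k = 2)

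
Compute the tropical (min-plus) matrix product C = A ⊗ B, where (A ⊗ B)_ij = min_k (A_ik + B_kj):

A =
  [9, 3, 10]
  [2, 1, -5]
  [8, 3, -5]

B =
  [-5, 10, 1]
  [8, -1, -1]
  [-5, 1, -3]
A ⊗ B =
  [4, 2, 2]
  [-10, -4, -8]
  [-10, -4, -8]

Apply the min-plus product entry-by-entry:
  C[0][0] = min over k of (A[0][0] + B[0][0] = 9 + -5 = 4, A[0][1] + B[1][0] = 3 + 8 = 11, A[0][2] + B[2][0] = 10 + -5 = 5) = 4 (attained at k = 0)
  C[0][1] = min over k of (A[0][0] + B[0][1] = 9 + 10 = 19, A[0][1] + B[1][1] = 3 + -1 = 2, A[0][2] + B[2][1] = 10 + 1 = 11) = 2 (attained at k = 1)
  C[0][2] = min over k of (A[0][0] + B[0][2] = 9 + 1 = 10, A[0][1] + B[1][2] = 3 + -1 = 2, A[0][2] + B[2][2] = 10 + -3 = 7) = 2 (attained at k = 1)
  C[1][0] = min over k of (A[1][0] + B[0][0] = 2 + -5 = -3, A[1][1] + B[1][0] = 1 + 8 = 9, A[1][2] + B[2][0] = -5 + -5 = -10) = -10 (attained at k = 2)
  C[1][1] = min over k of (A[1][0] + B[0][1] = 2 + 10 = 12, A[1][1] + B[1][1] = 1 + -1 = 0, A[1][2] + B[2][1] = -5 + 1 = -4) = -4 (attained at k = 2)
  C[1][2] = min over k of (A[1][0] + B[0][2] = 2 + 1 = 3, A[1][1] + B[1][2] = 1 + -1 = 0, A[1][2] + B[2][2] = -5 + -3 = -8) = -8 (attained at k = 2)
  C[2][0] = min over k of (A[2][0] + B[0][0] = 8 + -5 = 3, A[2][1] + B[1][0] = 3 + 8 = 11, A[2][2] + B[2][0] = -5 + -5 = -10) = -10 (attained at k = 2)
  C[2][1] = min over k of (A[2][0] + B[0][1] = 8 + 10 = 18, A[2][1] + B[1][1] = 3 + -1 = 2, A[2][2] + B[2][1] = -5 + 1 = -4) = -4 (attained at k = 2)
  C[2][2] = min over k of (A[2][0] + B[0][2] = 8 + 1 = 9, A[2][1] + B[1][2] = 3 + -1 = 2, A[2][2] + B[2][2] = -5 + -3 = -8) = -8 (attained at k = 2)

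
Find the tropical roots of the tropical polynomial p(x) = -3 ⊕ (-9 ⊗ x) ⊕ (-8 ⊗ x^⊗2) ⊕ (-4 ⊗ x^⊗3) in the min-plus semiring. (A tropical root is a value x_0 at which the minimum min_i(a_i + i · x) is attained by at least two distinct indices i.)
Roots: {-4, -1, 6}

Each tropical root is a break point of the lower envelope of the lines y = a_i + i · x (there are 4 lines, with slopes 0, 1, ..., 3). Only the lines that attain the minimum somewhere contribute to roots; other lines are dominated. Here the surviving (envelope) indices are i = 3, i = 2, i = 1, i = 0.
Intersections between consecutive envelope lines give the roots: for adjacent envelope indices i < j the intersection is x = (a_i − a_j) / (j − i). Reading off the sorted break points: {-4, -1, 6}.
Verification: at each break x_0, at least two indices attain the minimum of min_i(a_i + i · x_0).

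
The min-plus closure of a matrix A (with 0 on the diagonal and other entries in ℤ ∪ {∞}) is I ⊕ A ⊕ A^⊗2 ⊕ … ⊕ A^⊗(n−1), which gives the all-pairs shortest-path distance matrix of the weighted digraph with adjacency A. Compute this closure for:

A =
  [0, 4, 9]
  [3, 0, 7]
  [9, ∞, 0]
Closure =
  [0, 4, 9]
  [3, 0, 7]
  [9, 13, 0]

This is the Floyd-Warshall all-pairs shortest-path computation. For each intermediate vertex k = 0, 1, …, 2, update dist[i][j] ← min(dist[i][j], dist[i][k] + dist[k][j]). The final matrix gives, for each (i, j), the minimum total weight of any directed path from i to j (possibly empty when i = j).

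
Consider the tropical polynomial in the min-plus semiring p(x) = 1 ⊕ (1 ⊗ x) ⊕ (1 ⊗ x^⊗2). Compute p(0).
p(0) = 1

A tropical monomial a ⊗ x^⊗i evaluates to a + i · x. Evaluating each term at x = 0:
  Term 0 contributes 1 + 0 · 0 = 1
  Term 1 contributes 1 + 1 · 0 = 1
  Term 2 contributes 1 + 2 · 0 = 1
p(0) = ⊕ of these = min[1, 1, 1] = 1.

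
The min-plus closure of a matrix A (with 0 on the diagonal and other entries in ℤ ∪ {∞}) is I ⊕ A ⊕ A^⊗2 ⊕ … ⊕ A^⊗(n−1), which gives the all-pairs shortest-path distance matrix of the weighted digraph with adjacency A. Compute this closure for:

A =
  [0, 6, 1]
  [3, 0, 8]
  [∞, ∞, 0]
Closure =
  [0, 6, 1]
  [3, 0, 4]
  [∞, ∞, 0]

This is the Floyd-Warshall all-pairs shortest-path computation. For each intermediate vertex k = 0, 1, …, 2, update dist[i][j] ← min(dist[i][j], dist[i][k] + dist[k][j]). The final matrix gives, for each (i, j), the minimum total weight of any directed path from i to j (possibly empty when i = j).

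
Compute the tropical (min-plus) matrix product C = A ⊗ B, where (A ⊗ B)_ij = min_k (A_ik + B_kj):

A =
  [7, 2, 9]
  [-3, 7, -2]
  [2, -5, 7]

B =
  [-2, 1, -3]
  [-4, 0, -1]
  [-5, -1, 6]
A ⊗ B =
  [-2, 2, 1]
  [-7, -3, -6]
  [-9, -5, -6]

Apply the min-plus product entry-by-entry:
  C[0][0] = min over k of (A[0][0] + B[0][0] = 7 + -2 = 5, A[0][1] + B[1][0] = 2 + -4 = -2, A[0][2] + B[2][0] = 9 + -5 = 4) = -2 (attained at k = 1)
  C[0][1] = min over k of (A[0][0] + B[0][1] = 7 + 1 = 8, A[0][1] + B[1][1] = 2 + 0 = 2, A[0][2] + B[2][1] = 9 + -1 = 8) = 2 (attained at k = 1)
  C[0][2] = min over k of (A[0][0] + B[0][2] = 7 + -3 = 4, A[0][1] + B[1][2] = 2 + -1 = 1, A[0][2] + B[2][2] = 9 + 6 = 15) = 1 (attained at k = 1)
  C[1][0] = min over k of (A[1][0] + B[0][0] = -3 + -2 = -5, A[1][1] + B[1][0] = 7 + -4 = 3, A[1][2] + B[2][0] = -2 + -5 = -7) = -7 (attained at k = 2)
  C[1][1] = min over k of (A[1][0] + B[0][1] = -3 + 1 = -2, A[1][1] + B[1][1] = 7 + 0 = 7, A[1][2] + B[2][1] = -2 + -1 = -3) = -3 (attained at k = 2)
  C[1][2] = min over k of (A[1][0] + B[0][2] = -3 + -3 = -6, A[1][1] + B[1][2] = 7 + -1 = 6, A[1][2] + B[2][2] = -2 + 6 = 4) = -6 (attained at k = 0)
  C[2][0] = min over k of (A[2][0] + B[0][0] = 2 + -2 = 0, A[2][1] + B[1][0] = -5 + -4 = -9, A[2][2] + B[2][0] = 7 + -5 = 2) = -9 (attained at k = 1)
  C[2][1] = min over k of (A[2][0] + B[0][1] = 2 + 1 = 3, A[2][1] + B[1][1] = -5 + 0 = -5, A[2][2] + B[2][1] = 7 + -1 = 6) = -5 (attained at k = 1)
  C[2][2] = min over k of (A[2][0] + B[0][2] = 2 + -3 = -1, A[2][1] + B[1][2] = -5 + -1 = -6, A[2][2] + B[2][2] = 7 + 6 = 13) = -6 (attained at k = 1)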